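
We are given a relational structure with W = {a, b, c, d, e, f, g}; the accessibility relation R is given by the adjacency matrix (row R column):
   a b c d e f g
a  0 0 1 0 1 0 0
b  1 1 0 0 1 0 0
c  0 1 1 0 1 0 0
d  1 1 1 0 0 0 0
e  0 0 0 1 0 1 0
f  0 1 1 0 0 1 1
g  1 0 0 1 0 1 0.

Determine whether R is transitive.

Transitive: no — a R c and c R b, but not a R b.

No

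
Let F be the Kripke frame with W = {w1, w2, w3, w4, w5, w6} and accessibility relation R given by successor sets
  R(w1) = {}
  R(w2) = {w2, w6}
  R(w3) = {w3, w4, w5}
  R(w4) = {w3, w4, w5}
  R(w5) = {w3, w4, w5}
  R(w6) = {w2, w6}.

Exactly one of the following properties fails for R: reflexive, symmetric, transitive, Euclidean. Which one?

reflexive

Reflexive: no — w1 is not related to itself.
Symmetric: yes — every pair in R has its reverse in R.
Transitive: yes — every two-step R-path is closed by a direct edge.
Euclidean: yes — any two successors of a common world are R-related.
Only reflexive fails.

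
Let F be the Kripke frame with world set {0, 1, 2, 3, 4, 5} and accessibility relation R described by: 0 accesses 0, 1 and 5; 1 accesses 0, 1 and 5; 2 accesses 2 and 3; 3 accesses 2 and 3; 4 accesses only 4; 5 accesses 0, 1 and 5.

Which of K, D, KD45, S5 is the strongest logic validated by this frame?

Serial (axiom D): yes — every world has a successor (e.g. 0 R 0).
Euclidean (axiom 5): yes — any two successors of a common world are R-related.
Transitive (axiom 4): yes — every two-step R-path is closed by a direct edge.
Reflexive (axiom T): yes — every world is R-related to itself.
So F validates K, D, KD45, S5. The strongest is S5.

S5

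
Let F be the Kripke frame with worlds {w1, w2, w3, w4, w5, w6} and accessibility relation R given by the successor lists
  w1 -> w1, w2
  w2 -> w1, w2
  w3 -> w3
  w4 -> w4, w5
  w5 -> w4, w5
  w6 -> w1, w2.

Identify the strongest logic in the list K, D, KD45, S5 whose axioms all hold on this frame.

KD45

Serial (axiom D): yes — every world has a successor (e.g. w1 R w1).
Euclidean (axiom 5): yes — any two successors of a common world are R-related.
Transitive (axiom 4): yes — every two-step R-path is closed by a direct edge.
Reflexive (axiom T): no — w6 is not related to itself.
So F validates K, D, KD45; S5 would additionally require R to be reflexive. The strongest is KD45.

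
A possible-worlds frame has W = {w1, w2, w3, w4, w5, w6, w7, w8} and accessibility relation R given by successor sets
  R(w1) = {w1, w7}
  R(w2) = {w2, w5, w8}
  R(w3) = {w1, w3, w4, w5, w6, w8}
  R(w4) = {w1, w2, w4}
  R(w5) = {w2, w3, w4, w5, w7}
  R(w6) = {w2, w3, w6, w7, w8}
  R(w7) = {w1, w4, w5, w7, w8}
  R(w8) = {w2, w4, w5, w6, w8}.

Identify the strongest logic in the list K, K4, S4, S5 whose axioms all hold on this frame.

Transitive (axiom 4): no — w1 R w7 and w7 R w4, but not w1 R w4.
Reflexive (axiom T): yes — every world is R-related to itself.
Euclidean (axiom 5): no — w2 R w5 and w2 R w8, but not w5 R w8.
So F validates K; K4 would additionally require R to be transitive. The strongest is K.

K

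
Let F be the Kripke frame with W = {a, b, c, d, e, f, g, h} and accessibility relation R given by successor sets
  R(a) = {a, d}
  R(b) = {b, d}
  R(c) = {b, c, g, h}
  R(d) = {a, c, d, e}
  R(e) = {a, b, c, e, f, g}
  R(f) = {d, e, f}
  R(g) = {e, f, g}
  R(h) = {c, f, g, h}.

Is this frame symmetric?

No

Symmetric: no — b R d but not d R b.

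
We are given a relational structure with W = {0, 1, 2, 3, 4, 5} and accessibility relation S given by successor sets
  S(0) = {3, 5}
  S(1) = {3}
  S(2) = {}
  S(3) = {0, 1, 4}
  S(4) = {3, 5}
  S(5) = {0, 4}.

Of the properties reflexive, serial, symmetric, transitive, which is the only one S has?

Reflexive: no — 0 is not related to itself.
Serial: no — 2 has no S-successor.
Symmetric: yes — every pair in S has its reverse in S.
Transitive: no — 0 S 3 and 3 S 1, but not 0 S 1.
Only symmetric holds.

symmetric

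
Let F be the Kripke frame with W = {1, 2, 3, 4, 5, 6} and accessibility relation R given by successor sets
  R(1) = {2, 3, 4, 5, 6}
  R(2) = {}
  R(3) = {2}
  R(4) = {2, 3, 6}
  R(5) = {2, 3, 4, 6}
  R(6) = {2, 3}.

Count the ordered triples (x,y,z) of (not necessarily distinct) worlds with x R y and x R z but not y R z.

35

Enumerating: (1,2,2), (1,2,3), (1,2,4), (1,2,5), (1,2,6), (1,3,3), (1,3,4), (1,3,5), (1,3,6), (1,4,4), (1,4,5), (1,5,5), … and 23 more.
Total: 35.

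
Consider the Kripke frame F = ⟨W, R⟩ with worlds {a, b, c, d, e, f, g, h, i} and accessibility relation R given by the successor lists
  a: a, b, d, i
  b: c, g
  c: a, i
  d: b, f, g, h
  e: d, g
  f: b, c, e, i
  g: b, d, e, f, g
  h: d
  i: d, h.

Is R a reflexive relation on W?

Reflexive: no — b is not related to itself.

No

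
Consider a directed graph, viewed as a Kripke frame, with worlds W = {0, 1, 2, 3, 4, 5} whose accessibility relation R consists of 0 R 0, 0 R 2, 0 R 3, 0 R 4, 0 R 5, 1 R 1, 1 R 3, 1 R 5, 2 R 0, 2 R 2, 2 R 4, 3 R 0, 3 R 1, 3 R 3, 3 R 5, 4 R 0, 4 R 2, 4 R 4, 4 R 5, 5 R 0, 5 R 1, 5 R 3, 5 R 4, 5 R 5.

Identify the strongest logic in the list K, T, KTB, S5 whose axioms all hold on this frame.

KTB

Reflexive (axiom T): yes — every world is R-related to itself.
Symmetric (axiom B): yes — every pair in R has its reverse in R.
Euclidean (axiom 5): no — 0 R 2 and 0 R 3, but not 2 R 3.
So F validates K, T, KTB; S5 would additionally require R to be Euclidean. The strongest is KTB.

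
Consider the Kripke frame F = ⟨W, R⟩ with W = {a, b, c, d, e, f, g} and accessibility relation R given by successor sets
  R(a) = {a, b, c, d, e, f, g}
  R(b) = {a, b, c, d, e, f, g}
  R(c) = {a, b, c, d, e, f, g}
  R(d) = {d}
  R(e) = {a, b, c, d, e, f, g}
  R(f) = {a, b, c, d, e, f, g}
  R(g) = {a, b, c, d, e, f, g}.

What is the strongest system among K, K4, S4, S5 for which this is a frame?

S4

Transitive (axiom 4): yes — every two-step R-path is closed by a direct edge.
Reflexive (axiom T): yes — every world is R-related to itself.
Euclidean (axiom 5): no — a R d and a R b, but not d R b.
So F validates K, K4, S4; S5 would additionally require R to be Euclidean. The strongest is S4.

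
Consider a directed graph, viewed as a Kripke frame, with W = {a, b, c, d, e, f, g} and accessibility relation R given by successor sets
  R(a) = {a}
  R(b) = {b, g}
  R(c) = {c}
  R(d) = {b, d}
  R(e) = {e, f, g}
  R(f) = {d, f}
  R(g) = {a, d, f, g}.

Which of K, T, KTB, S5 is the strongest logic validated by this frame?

Reflexive (axiom T): yes — every world is R-related to itself.
Symmetric (axiom B): no — b R g but not g R b.
Euclidean (axiom 5): no — e R f and e R g, but not f R g.
So F validates K, T; KTB would additionally require R to be symmetric. The strongest is T.

T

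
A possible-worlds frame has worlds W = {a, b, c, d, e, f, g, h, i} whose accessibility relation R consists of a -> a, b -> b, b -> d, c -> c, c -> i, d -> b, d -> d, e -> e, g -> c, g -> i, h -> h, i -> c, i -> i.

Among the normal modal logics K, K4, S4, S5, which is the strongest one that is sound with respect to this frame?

Transitive (axiom 4): yes — every two-step R-path is closed by a direct edge.
Reflexive (axiom T): no — f is not related to itself.
Euclidean (axiom 5): yes — any two successors of a common world are R-related.
So F validates K, K4; S4 would additionally require R to be reflexive. The strongest is K4.

K4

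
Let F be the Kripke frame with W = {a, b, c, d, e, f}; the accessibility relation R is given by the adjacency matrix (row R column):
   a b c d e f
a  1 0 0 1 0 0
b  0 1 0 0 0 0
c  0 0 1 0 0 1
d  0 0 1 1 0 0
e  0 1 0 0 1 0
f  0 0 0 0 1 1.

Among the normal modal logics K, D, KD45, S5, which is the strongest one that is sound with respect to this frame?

Serial (axiom D): yes — every world has a successor (e.g. a R a).
Euclidean (axiom 5): no — a R d and a R a, but not d R a.
Transitive (axiom 4): no — a R d and d R c, but not a R c.
Reflexive (axiom T): yes — every world is R-related to itself.
So F validates K, D; KD45 would additionally require R to be Euclidean and transitive. The strongest is D.

D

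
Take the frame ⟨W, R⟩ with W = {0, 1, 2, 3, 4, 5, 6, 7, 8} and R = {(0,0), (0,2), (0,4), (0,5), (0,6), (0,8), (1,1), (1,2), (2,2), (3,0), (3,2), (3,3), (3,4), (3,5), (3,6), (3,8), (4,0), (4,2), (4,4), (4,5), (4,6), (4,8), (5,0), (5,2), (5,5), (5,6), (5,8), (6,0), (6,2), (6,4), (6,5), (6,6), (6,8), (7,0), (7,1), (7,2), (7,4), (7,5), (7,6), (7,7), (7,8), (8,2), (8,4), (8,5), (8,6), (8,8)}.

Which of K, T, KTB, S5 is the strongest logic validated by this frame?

T

Reflexive (axiom T): yes — every world is R-related to itself.
Symmetric (axiom B): no — 0 R 2 but not 2 R 0.
Euclidean (axiom 5): no — 0 R 2 and 0 R 4, but not 2 R 4.
So F validates K, T; KTB would additionally require R to be symmetric. The strongest is T.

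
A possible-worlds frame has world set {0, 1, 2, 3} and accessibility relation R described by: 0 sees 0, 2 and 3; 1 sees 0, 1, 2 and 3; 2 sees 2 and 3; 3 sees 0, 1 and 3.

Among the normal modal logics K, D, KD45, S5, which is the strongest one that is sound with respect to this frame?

D

Serial (axiom D): yes — every world has a successor (e.g. 0 R 0).
Euclidean (axiom 5): no — 0 R 3 and 0 R 2, but not 3 R 2.
Transitive (axiom 4): no — 0 R 3 and 3 R 1, but not 0 R 1.
Reflexive (axiom T): yes — every world is R-related to itself.
So F validates K, D; KD45 would additionally require R to be Euclidean and transitive. The strongest is D.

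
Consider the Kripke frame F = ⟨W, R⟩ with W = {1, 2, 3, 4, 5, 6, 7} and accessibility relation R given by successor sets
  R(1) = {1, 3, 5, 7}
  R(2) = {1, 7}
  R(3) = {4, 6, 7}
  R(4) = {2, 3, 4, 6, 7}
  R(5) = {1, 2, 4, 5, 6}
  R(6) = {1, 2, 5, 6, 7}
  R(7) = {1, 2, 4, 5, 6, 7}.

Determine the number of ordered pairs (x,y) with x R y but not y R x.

11

Enumerating: (1,3), (2,1), (3,6), (3,7), (4,2), (4,6), (5,2), (5,4), (6,1), (6,2), (7,5).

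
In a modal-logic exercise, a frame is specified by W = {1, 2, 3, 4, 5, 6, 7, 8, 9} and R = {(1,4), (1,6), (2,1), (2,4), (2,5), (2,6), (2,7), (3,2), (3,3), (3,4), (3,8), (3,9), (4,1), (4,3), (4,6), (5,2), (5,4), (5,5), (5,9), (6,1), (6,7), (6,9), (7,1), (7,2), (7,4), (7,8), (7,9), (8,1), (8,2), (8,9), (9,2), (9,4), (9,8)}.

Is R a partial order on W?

Reflexive: no — 1 is not related to itself.
Transitive: no — 1 R 4 and 4 R 3, but not 1 R 3.
Antisymmetric: no — 1 R 4 and 4 R 1 with 1 ≠ 4.
So R is not a partial order.

No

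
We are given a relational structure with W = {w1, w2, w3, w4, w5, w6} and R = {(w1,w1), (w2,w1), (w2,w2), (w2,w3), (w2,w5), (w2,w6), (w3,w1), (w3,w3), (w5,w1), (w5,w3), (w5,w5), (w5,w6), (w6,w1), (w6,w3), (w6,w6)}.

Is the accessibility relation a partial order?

No

Reflexive: no — w4 is not related to itself.
Transitive: yes — every two-step R-path is closed by a direct edge.
Antisymmetric: yes — no distinct pair is related both ways.
So R is not a partial order.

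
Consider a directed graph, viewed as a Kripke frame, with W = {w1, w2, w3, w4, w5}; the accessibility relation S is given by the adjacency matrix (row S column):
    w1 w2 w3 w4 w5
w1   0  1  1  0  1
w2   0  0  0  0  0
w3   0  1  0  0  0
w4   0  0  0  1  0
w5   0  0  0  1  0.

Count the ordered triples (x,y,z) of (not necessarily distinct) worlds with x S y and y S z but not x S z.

1

Enumerating: (w1,w5,w4).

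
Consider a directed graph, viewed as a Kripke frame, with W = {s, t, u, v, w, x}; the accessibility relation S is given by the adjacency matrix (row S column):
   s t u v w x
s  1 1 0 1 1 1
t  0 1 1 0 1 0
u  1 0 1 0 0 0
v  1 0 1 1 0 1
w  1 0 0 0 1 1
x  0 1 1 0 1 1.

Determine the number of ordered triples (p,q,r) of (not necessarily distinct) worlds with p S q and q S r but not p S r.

Enumerating: (s,t,u), (s,v,u), (s,x,u), (t,u,s), (t,w,s), (t,w,x), (u,s,t), (u,s,v), (u,s,w), (u,s,x), (v,s,t), (v,s,w), … and 8 more.
Total: 20.

20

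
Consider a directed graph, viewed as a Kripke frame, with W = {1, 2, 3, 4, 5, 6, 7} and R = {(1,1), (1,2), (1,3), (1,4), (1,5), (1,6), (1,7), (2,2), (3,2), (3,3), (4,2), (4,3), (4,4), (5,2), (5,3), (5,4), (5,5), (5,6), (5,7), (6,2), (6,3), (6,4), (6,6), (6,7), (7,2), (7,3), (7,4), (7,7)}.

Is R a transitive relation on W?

Yes

Transitive: yes — every two-step R-path is closed by a direct edge.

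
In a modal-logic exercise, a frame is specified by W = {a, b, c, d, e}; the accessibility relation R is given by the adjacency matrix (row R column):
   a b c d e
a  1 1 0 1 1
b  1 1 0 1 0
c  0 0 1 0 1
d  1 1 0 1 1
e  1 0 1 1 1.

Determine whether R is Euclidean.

Euclidean: no — a R b and a R e, but not b R e.

No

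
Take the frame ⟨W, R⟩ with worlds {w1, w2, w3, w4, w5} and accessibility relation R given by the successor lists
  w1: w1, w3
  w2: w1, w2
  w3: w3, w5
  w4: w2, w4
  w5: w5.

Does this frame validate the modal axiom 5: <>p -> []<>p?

No

Axiom 5 corresponds to the accessibility relation being Euclidean.
Euclidean: no — w1 R w3 and w1 R w1, but not w3 R w1.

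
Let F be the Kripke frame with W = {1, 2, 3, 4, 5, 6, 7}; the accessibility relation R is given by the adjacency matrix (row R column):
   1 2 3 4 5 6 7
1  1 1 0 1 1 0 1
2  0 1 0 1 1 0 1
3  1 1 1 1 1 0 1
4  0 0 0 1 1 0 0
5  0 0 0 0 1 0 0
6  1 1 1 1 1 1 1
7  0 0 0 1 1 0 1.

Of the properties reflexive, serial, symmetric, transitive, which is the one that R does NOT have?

Reflexive: yes — every world is R-related to itself.
Serial: yes — every world has a successor (e.g. 1 R 1).
Symmetric: no — 1 R 2 but not 2 R 1.
Transitive: yes — every two-step R-path is closed by a direct edge.
Only symmetric fails.

symmetric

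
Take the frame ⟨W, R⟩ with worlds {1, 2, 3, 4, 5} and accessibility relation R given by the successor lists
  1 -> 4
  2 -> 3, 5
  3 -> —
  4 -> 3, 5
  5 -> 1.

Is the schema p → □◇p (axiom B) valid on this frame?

By correspondence theory, B is valid on a frame iff R is symmetric.
Symmetric: no — 1 R 4 but not 4 R 1.

No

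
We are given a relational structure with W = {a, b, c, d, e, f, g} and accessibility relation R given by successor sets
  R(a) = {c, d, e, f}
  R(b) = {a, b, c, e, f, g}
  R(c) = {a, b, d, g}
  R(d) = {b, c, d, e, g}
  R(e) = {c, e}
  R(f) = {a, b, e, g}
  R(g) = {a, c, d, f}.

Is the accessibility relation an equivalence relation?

No

Reflexive: no — a is not related to itself.
Symmetric: no — a R d but not d R a.
Transitive: no — a R c and c R b, but not a R b.
So R is not an equivalence relation.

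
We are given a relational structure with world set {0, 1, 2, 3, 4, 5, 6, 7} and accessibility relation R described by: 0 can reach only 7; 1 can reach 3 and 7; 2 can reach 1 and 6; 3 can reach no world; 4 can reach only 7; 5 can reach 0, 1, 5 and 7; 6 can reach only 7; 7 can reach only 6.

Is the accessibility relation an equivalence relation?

Reflexive: no — 0 is not related to itself.
Symmetric: no — 0 R 7 but not 7 R 0.
Transitive: no — 0 R 7 and 7 R 6, but not 0 R 6.
So R is not an equivalence relation.

No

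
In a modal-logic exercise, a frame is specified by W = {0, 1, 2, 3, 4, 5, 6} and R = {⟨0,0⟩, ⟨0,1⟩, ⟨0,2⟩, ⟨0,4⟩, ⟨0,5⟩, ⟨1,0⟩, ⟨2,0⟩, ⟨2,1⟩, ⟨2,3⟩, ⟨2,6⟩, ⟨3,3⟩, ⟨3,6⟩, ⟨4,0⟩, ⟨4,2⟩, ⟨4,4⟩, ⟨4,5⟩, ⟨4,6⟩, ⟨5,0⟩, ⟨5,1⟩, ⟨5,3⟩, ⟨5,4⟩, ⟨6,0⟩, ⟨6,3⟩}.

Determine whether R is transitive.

No

Transitive: no — 0 R 2 and 2 R 3, but not 0 R 3.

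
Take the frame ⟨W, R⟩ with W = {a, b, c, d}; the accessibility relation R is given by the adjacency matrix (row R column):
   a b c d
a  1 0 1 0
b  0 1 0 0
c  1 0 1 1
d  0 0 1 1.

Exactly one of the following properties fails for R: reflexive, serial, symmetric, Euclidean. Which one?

Reflexive: yes — every world is R-related to itself.
Serial: yes — every world has a successor (e.g. a R a).
Symmetric: yes — every pair in R has its reverse in R.
Euclidean: no — c R a and c R d, but not a R d.
Only Euclidean fails.

Euclidean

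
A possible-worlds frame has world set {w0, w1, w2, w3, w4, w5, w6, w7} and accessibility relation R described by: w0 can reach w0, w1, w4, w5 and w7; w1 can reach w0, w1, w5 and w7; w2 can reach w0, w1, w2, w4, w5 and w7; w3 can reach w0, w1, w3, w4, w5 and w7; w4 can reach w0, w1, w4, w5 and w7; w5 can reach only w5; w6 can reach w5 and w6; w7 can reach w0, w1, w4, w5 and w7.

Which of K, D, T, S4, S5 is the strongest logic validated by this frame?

Serial (axiom D): yes — every world has a successor (e.g. w0 R w0).
Reflexive (axiom T): yes — every world is R-related to itself.
Transitive (axiom 4): no — w1 R w0 and w0 R w4, but not w1 R w4.
Euclidean (axiom 5): no — w0 R w1 and w0 R w4, but not w1 R w4.
So F validates K, D, T; S4 would additionally require R to be transitive. The strongest is T.

T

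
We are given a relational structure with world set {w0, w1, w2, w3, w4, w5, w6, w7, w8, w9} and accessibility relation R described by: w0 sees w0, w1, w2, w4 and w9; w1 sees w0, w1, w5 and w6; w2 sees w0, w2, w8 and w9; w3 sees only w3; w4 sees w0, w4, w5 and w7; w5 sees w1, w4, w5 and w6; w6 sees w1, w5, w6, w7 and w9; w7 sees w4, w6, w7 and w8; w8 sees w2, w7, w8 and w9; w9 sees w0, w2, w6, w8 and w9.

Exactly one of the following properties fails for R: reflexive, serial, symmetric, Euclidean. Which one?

Reflexive: yes — every world is R-related to itself.
Serial: yes — every world has a successor (e.g. w0 R w0).
Symmetric: yes — every pair in R has its reverse in R.
Euclidean: no — w0 R w1 and w0 R w2, but not w1 R w2.
Only Euclidean fails.

Euclidean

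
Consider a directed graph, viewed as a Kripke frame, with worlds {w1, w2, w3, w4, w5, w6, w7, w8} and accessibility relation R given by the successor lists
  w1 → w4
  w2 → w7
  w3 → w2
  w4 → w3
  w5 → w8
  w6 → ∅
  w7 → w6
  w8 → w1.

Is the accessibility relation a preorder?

No

Reflexive: no — w1 is not related to itself.
Transitive: no — w1 R w4 and w4 R w3, but not w1 R w3.
So R is not a preorder.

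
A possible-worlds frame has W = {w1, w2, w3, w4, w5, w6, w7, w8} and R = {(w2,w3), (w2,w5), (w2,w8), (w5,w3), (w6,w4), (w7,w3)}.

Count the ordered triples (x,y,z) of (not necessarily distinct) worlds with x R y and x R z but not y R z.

11

Enumerating: (w2,w3,w3), (w2,w3,w5), (w2,w3,w8), (w2,w5,w5), (w2,w5,w8), (w2,w8,w3), (w2,w8,w5), (w2,w8,w8), (w5,w3,w3), (w6,w4,w4), (w7,w3,w3).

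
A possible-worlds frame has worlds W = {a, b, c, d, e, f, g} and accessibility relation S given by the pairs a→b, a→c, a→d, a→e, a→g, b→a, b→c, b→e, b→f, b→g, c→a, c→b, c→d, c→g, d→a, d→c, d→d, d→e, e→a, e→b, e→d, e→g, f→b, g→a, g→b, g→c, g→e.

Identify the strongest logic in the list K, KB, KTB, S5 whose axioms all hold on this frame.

KB

Symmetric (axiom B): yes — every pair in S has its reverse in S.
Reflexive (axiom T): no — a is not related to itself.
Euclidean (axiom 5): no — a S b and a S d, but not b S d.
So F validates K, KB; KTB would additionally require S to be reflexive. The strongest is KB.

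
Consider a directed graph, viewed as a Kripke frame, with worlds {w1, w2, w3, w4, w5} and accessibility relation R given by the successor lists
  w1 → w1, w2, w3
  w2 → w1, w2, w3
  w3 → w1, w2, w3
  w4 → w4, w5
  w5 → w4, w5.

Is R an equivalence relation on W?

Reflexive: yes — every world is R-related to itself.
Symmetric: yes — every pair in R has its reverse in R.
Transitive: yes — every two-step R-path is closed by a direct edge.
So R is an equivalence relation.

Yes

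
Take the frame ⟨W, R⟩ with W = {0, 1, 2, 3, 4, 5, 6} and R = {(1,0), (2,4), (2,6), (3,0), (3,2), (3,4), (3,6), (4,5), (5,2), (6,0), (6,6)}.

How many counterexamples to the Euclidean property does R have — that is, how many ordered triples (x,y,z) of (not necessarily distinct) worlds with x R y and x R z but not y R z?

Enumerating: (1,0,0), (2,4,4), (2,4,6), (2,6,4), (3,0,0), (3,0,2), (3,0,4), (3,0,6), (3,2,0), (3,2,2), (3,4,0), (3,4,2), … and 8 more.
Total: 20.

20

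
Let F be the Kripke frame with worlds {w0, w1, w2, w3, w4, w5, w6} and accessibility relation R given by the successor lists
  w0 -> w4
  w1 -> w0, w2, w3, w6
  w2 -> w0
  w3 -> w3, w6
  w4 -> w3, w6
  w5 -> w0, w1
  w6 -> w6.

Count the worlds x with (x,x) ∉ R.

Enumerating: w0, w1, w2, w4, w5.

5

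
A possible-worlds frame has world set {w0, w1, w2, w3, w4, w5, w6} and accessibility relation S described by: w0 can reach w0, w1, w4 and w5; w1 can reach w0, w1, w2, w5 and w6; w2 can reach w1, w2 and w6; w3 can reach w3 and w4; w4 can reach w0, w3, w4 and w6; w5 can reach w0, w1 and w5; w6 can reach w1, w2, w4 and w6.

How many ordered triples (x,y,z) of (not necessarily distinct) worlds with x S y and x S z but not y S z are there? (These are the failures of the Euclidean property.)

Enumerating: (w0,w1,w4), (w0,w4,w1), (w0,w4,w5), (w0,w5,w4), (w1,w0,w2), (w1,w0,w6), (w1,w2,w0), (w1,w2,w5), (w1,w5,w2), (w1,w5,w6), (w1,w6,w0), (w1,w6,w5), … and 10 more.
Total: 22.

22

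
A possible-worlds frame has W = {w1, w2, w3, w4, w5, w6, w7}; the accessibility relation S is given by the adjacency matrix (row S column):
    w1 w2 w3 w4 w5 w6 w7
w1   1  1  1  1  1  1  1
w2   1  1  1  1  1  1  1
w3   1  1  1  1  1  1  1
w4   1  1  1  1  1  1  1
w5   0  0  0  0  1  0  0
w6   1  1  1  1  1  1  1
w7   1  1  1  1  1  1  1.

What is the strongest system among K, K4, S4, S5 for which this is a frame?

Transitive (axiom 4): yes — every two-step S-path is closed by a direct edge.
Reflexive (axiom T): yes — every world is S-related to itself.
Euclidean (axiom 5): no — w1 S w5 and w1 S w2, but not w5 S w2.
So F validates K, K4, S4; S5 would additionally require S to be Euclidean. The strongest is S4.

S4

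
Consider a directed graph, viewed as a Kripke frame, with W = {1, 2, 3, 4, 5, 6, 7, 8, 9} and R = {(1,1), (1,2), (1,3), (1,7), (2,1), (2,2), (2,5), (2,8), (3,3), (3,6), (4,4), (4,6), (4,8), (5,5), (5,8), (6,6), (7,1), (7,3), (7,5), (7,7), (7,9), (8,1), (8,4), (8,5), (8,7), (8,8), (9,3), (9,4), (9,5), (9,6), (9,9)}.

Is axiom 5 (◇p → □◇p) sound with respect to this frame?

Axiom 5 corresponds to the accessibility relation being Euclidean.
Euclidean: no — 1 R 2 and 1 R 3, but not 2 R 3.

No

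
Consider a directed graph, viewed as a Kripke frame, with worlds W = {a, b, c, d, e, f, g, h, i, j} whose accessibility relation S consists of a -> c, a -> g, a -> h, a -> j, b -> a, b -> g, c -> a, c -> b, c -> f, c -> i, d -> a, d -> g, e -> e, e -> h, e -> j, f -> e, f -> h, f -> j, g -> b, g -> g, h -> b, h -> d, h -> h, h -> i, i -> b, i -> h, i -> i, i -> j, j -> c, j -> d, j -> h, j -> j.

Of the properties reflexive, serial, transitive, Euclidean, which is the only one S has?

serial

Reflexive: no — a is not related to itself.
Serial: yes — every world has a successor (e.g. a S c).
Transitive: no — a S c and c S b, but not a S b.
Euclidean: no — a S c and a S g, but not c S g.
Only serial holds.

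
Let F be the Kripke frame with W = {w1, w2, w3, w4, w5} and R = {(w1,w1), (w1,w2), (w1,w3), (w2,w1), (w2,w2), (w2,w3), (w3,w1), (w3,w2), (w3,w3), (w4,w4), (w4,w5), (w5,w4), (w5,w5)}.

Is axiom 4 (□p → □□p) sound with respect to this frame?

Yes

Axiom 4 corresponds to the accessibility relation being transitive.
Transitive: yes — every two-step R-path is closed by a direct edge.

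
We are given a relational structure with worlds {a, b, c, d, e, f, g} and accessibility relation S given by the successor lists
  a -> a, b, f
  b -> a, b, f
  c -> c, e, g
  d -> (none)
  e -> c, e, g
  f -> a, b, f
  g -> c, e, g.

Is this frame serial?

Serial: no — d has no S-successor.

No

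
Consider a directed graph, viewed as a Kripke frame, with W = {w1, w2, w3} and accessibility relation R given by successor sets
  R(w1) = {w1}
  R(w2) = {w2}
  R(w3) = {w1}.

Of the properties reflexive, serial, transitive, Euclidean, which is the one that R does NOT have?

reflexive

Reflexive: no — w3 is not related to itself.
Serial: yes — every world has a successor (e.g. w1 R w1).
Transitive: yes — every two-step R-path is closed by a direct edge.
Euclidean: yes — any two successors of a common world are R-related.
Only reflexive fails.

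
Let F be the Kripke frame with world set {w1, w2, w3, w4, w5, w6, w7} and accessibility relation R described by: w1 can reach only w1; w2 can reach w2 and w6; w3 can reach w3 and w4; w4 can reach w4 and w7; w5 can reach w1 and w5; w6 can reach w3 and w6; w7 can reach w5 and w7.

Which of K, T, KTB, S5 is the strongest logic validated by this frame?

Reflexive (axiom T): yes — every world is R-related to itself.
Symmetric (axiom B): no — w2 R w6 but not w6 R w2.
Euclidean (axiom 5): no — w2 R w6 and w2 R w2, but not w6 R w2.
So F validates K, T; KTB would additionally require R to be symmetric. The strongest is T.

T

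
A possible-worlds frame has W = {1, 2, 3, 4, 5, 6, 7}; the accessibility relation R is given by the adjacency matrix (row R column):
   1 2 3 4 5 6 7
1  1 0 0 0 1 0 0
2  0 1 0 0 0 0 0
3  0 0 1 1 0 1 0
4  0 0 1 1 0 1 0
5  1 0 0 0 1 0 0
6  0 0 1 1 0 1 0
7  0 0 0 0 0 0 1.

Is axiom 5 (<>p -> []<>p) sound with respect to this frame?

Yes

By correspondence theory, 5 is valid on a frame iff R is Euclidean.
Euclidean: yes — any two successors of a common world are R-related.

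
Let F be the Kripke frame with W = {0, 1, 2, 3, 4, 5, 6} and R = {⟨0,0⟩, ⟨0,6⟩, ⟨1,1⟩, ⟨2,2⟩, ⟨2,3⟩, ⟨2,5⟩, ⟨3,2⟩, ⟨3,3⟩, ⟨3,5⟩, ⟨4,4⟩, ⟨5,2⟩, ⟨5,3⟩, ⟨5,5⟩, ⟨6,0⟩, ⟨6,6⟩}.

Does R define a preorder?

Reflexive: yes — every world is R-related to itself.
Transitive: yes — every two-step R-path is closed by a direct edge.
So R is a preorder.

Yes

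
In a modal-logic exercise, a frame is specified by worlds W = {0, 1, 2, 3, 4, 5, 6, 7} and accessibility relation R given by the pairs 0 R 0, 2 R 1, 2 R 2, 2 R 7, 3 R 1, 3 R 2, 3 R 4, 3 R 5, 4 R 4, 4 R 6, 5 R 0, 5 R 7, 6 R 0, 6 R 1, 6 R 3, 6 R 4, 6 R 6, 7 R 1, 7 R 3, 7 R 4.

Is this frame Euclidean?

No

Euclidean: no — 2 R 1 and 2 R 7, but not 1 R 7.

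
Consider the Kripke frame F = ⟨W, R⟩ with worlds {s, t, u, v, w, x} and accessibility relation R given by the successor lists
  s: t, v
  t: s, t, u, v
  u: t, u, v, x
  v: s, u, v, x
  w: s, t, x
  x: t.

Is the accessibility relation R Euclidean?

No

Euclidean: no — s R v and s R t, but not v R t.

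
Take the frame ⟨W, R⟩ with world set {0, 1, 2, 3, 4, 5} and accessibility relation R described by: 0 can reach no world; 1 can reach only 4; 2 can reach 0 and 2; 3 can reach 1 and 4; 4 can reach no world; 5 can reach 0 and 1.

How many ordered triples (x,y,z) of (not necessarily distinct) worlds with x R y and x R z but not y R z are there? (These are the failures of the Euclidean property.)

Enumerating: (1,4,4), (2,0,0), (2,0,2), (3,1,1), (3,4,1), (3,4,4), (5,0,0), (5,0,1), (5,1,0), (5,1,1).

10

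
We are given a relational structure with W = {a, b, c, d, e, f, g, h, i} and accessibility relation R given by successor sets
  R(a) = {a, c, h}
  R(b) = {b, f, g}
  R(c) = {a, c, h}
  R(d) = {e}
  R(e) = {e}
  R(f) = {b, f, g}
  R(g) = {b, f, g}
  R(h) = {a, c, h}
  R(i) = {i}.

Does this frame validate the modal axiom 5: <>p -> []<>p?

Yes

The schema 5 characterises exactly the Euclidean frames.
Euclidean: yes — any two successors of a common world are R-related.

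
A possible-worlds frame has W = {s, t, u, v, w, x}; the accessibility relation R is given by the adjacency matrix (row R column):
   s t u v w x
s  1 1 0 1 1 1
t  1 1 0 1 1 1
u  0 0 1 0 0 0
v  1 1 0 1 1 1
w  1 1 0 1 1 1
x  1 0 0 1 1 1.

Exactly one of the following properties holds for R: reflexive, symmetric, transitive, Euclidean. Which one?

reflexive

Reflexive: yes — every world is R-related to itself.
Symmetric: no — t R x but not x R t.
Transitive: no — x R s and s R t, but not x R t.
Euclidean: no — s R x and s R t, but not x R t.
Only reflexive holds.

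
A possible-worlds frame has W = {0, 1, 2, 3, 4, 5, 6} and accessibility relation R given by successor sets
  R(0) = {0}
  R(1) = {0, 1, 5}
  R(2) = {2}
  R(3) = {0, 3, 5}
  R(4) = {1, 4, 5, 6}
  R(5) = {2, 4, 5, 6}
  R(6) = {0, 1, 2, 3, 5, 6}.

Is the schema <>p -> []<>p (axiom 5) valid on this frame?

No

The schema 5 characterises exactly the Euclidean frames.
Euclidean: no — 1 R 0 and 1 R 5, but not 0 R 5.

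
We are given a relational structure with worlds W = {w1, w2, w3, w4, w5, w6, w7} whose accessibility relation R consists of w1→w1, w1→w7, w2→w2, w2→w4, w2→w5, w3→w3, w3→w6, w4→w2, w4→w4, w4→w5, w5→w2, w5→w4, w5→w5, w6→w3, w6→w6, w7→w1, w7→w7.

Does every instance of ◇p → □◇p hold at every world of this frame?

Axiom 5 corresponds to the accessibility relation being Euclidean.
Euclidean: yes — any two successors of a common world are R-related.

Yes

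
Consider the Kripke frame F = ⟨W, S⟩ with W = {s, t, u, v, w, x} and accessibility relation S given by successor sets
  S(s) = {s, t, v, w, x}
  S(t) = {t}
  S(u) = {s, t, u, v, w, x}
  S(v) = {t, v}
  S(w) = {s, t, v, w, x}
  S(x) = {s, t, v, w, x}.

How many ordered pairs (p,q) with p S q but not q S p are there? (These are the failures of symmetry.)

Enumerating: (s,t), (s,v), (u,s), (u,t), (u,v), (u,w), (u,x), (v,t), (w,t), (w,v), (x,t), (x,v).

12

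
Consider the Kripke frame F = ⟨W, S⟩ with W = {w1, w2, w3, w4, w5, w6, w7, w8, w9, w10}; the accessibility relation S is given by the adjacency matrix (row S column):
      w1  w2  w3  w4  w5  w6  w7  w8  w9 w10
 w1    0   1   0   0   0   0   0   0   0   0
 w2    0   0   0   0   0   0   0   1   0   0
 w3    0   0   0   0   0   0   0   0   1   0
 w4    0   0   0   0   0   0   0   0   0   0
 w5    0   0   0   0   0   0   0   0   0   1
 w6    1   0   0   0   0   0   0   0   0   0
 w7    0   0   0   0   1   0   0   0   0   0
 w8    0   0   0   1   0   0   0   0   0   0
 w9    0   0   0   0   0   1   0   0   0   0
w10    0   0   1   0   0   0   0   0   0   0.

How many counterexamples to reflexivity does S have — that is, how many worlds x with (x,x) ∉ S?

Enumerating: w1, w2, w3, w4, w5, w6, w7, w8, w9, w10.

10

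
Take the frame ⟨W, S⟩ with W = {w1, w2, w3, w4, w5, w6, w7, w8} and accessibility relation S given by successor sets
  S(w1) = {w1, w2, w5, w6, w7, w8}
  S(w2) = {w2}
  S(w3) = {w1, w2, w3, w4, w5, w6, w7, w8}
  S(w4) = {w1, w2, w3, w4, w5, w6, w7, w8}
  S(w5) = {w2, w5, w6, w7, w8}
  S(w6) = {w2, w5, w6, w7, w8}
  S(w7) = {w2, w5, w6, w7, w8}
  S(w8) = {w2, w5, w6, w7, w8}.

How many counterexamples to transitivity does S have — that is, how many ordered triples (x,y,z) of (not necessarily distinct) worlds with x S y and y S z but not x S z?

0

S is transitive; there are no such tuples.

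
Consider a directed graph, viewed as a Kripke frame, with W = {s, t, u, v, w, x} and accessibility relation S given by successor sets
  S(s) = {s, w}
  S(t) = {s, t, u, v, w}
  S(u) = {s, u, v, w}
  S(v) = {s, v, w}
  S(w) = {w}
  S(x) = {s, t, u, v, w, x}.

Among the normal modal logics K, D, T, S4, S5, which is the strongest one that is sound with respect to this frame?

S4

Serial (axiom D): yes — every world has a successor (e.g. s S s).
Reflexive (axiom T): yes — every world is S-related to itself.
Transitive (axiom 4): yes — every two-step S-path is closed by a direct edge.
Euclidean (axiom 5): no — t S s and t S u, but not s S u.
So F validates K, D, T, S4; S5 would additionally require S to be Euclidean. The strongest is S4.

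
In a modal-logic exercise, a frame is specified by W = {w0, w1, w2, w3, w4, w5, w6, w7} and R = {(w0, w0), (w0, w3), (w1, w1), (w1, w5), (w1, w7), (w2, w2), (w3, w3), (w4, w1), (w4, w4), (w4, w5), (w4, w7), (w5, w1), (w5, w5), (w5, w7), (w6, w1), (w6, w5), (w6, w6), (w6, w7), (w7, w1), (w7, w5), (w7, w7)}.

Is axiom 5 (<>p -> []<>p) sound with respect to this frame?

The schema 5 characterises exactly the Euclidean frames.
Euclidean: no — w0 R w3 and w0 R w0, but not w3 R w0.

No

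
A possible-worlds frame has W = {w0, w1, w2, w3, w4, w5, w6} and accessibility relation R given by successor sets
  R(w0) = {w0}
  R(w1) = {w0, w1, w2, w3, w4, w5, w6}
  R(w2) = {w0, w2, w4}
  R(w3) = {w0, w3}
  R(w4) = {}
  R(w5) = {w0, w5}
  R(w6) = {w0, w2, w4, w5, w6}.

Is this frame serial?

No

Serial: no — w4 has no R-successor.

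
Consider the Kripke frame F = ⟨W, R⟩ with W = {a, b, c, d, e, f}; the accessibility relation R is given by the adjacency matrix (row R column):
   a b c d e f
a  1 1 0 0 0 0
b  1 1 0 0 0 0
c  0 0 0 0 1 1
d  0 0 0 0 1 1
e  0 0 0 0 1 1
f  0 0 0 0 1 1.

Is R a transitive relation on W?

Transitive: yes — every two-step R-path is closed by a direct edge.

Yes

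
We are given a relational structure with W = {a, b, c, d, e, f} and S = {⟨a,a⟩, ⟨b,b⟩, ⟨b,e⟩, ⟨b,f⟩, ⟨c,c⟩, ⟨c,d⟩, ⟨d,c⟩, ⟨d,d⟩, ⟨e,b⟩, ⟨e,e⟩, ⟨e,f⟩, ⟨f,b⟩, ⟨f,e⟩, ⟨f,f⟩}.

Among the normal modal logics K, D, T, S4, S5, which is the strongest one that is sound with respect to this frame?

S5

Serial (axiom D): yes — every world has a successor (e.g. a S a).
Reflexive (axiom T): yes — every world is S-related to itself.
Transitive (axiom 4): yes — every two-step S-path is closed by a direct edge.
Euclidean (axiom 5): yes — any two successors of a common world are S-related.
So F validates K, D, T, S4, S5. The strongest is S5.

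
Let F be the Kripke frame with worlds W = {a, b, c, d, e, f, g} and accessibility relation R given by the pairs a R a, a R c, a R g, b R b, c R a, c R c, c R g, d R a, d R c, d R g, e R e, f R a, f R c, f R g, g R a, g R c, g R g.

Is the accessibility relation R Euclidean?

Yes

Euclidean: yes — any two successors of a common world are R-related.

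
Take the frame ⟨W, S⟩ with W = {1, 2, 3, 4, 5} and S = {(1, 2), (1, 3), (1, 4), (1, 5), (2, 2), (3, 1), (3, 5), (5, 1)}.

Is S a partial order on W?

No

Reflexive: no — 1 is not related to itself.
Transitive: no — 3 S 1 and 1 S 2, but not 3 S 2.
Antisymmetric: no — 1 S 3 and 3 S 1 with 1 ≠ 3.
So S is not a partial order.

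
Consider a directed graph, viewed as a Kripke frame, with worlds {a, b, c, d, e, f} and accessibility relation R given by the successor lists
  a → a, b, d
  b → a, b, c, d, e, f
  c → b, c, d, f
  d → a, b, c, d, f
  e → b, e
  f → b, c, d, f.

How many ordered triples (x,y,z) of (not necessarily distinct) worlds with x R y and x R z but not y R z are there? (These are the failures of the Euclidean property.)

Enumerating: (b,a,c), (b,a,e), (b,a,f), (b,c,a), (b,c,e), (b,d,e), (b,e,a), (b,e,c), (b,e,d), (b,e,f), (b,f,a), (b,f,e), (d,a,c), (d,a,f), (d,c,a), (d,f,a).

16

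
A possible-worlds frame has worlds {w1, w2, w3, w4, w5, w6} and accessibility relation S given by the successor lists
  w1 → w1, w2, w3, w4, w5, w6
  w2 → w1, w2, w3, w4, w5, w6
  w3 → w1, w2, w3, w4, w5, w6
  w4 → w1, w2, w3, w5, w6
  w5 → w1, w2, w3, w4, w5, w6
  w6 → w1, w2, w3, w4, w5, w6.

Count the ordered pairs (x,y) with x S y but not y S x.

0

S is symmetric; there are no such tuples.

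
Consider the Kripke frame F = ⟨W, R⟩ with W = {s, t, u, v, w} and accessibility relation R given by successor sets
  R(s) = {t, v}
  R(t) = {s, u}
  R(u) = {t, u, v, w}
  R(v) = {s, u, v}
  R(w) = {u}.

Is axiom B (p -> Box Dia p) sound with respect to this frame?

The schema B characterises exactly the symmetric frames.
Symmetric: yes — every pair in R has its reverse in R.

Yes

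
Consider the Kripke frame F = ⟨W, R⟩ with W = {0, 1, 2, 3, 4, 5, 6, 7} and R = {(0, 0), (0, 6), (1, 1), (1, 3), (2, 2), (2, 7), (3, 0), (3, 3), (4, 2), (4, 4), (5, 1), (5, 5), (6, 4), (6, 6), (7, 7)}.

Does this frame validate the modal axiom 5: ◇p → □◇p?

No

The schema 5 characterises exactly the Euclidean frames.
Euclidean: no — 0 R 6 and 0 R 0, but not 6 R 0.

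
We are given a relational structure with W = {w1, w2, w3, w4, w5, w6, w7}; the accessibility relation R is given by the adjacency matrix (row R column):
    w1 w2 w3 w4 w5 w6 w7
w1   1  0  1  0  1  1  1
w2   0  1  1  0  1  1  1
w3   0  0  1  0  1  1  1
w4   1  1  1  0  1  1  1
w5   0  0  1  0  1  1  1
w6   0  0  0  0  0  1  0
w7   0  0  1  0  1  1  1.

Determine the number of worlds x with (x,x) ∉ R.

1

Enumerating: w4.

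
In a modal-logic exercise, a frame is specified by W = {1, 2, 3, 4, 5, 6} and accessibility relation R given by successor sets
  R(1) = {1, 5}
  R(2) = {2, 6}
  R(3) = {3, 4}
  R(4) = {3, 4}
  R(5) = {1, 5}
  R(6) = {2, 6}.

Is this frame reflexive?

Yes

Reflexive: yes — every world is R-related to itself.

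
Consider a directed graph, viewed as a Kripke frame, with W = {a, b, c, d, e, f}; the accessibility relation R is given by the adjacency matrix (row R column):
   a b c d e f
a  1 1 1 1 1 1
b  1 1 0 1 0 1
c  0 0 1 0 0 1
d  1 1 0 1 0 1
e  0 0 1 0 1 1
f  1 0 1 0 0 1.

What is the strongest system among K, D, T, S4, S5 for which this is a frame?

Serial (axiom D): yes — every world has a successor (e.g. a R a).
Reflexive (axiom T): yes — every world is R-related to itself.
Transitive (axiom 4): no — b R a and a R c, but not b R c.
Euclidean (axiom 5): no — a R b and a R c, but not b R c.
So F validates K, D, T; S4 would additionally require R to be transitive. The strongest is T.

T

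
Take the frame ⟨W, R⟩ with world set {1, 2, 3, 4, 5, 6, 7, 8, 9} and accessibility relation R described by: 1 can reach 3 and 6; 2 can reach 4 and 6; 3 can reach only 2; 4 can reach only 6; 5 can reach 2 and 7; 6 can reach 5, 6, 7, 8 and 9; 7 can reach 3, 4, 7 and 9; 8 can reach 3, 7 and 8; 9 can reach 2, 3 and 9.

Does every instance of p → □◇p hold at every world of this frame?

Axiom B corresponds to the accessibility relation being symmetric.
Symmetric: no — 1 R 3 but not 3 R 1.

No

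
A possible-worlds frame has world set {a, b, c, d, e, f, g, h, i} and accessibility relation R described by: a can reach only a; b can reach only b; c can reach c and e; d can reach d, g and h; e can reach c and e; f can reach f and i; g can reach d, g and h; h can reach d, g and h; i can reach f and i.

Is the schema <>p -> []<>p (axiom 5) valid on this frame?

Axiom 5 corresponds to the accessibility relation being Euclidean.
Euclidean: yes — any two successors of a common world are R-related.

Yes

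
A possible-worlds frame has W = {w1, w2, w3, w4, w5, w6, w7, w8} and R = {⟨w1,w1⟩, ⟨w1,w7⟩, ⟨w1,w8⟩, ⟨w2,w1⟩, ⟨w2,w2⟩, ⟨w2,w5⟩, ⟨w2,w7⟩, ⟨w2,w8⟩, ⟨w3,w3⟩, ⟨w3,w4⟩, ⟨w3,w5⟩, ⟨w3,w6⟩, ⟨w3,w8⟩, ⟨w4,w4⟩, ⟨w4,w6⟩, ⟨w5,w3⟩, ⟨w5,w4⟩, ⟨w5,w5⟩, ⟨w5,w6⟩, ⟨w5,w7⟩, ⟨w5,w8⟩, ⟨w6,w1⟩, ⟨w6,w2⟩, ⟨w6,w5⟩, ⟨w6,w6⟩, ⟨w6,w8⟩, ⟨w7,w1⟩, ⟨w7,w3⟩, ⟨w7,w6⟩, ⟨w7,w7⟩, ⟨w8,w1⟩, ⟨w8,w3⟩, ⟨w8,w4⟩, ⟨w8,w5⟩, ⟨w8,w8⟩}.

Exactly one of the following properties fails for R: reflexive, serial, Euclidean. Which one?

Reflexive: yes — every world is R-related to itself.
Serial: yes — every world has a successor (e.g. w1 R w1).
Euclidean: no — w1 R w7 and w1 R w8, but not w7 R w8.
Only Euclidean fails.

Euclidean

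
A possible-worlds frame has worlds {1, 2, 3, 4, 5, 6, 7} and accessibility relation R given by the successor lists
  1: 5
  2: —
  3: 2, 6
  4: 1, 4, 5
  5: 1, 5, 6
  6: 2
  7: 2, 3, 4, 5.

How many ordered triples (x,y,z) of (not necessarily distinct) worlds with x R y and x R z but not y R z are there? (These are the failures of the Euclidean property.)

Enumerating: (3,2,2), (3,2,6), (3,6,6), (4,1,1), (4,1,4), (4,5,4), (5,1,1), (5,1,6), (5,6,1), (5,6,5), (5,6,6), (6,2,2), … and 12 more.
Total: 24.

24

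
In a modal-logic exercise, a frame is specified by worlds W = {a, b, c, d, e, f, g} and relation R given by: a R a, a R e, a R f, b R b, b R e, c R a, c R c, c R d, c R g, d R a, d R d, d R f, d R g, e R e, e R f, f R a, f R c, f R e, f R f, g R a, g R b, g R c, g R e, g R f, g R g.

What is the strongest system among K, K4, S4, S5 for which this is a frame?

K

Transitive (axiom 4): no — a R f and f R c, but not a R c.
Reflexive (axiom T): yes — every world is R-related to itself.
Euclidean (axiom 5): no — c R a and c R d, but not a R d.
So F validates K; K4 would additionally require R to be transitive. The strongest is K.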